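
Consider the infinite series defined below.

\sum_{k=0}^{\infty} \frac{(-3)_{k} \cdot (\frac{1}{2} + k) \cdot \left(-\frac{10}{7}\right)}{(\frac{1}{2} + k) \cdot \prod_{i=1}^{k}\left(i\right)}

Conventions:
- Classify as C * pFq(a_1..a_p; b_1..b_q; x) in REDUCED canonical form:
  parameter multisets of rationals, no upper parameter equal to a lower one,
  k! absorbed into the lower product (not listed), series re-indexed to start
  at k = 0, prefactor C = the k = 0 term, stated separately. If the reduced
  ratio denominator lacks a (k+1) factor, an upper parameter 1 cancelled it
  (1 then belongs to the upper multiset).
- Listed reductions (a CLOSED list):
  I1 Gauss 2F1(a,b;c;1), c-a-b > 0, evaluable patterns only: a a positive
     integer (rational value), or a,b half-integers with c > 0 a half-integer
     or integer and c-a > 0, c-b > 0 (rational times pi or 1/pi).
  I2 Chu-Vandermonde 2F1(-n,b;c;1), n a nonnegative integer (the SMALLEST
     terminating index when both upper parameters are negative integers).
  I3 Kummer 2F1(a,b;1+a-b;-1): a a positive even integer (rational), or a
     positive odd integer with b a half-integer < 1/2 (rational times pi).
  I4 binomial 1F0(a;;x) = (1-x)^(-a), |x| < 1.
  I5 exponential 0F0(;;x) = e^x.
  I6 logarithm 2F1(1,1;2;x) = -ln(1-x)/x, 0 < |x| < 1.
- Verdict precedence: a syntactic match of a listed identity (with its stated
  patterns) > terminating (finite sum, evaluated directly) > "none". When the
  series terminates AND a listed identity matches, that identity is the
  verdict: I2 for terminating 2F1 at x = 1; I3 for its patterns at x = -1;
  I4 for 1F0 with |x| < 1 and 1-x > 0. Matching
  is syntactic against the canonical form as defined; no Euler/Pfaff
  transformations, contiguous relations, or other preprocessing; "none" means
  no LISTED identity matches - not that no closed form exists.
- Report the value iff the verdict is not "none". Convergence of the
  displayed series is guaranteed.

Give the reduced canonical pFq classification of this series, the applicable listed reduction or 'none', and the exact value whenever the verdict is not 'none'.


Classification (C = -\frac{10}{7}): 1F0 with upper {-3}, lower {-}, argument x = 1. Verdict: terminating (-3 upstairs). 4 nonzero terms in all; added directly. Sum: 0.

The tell: from the first term -\frac{10}{7}: the product of the first k integers (C = -10/7) is k!.
Step ratio: r(k) = 1 * (k-3) / [(k+1)] ; factor over Q: parameters, x = 1, and C = -\frac{10}{7}.


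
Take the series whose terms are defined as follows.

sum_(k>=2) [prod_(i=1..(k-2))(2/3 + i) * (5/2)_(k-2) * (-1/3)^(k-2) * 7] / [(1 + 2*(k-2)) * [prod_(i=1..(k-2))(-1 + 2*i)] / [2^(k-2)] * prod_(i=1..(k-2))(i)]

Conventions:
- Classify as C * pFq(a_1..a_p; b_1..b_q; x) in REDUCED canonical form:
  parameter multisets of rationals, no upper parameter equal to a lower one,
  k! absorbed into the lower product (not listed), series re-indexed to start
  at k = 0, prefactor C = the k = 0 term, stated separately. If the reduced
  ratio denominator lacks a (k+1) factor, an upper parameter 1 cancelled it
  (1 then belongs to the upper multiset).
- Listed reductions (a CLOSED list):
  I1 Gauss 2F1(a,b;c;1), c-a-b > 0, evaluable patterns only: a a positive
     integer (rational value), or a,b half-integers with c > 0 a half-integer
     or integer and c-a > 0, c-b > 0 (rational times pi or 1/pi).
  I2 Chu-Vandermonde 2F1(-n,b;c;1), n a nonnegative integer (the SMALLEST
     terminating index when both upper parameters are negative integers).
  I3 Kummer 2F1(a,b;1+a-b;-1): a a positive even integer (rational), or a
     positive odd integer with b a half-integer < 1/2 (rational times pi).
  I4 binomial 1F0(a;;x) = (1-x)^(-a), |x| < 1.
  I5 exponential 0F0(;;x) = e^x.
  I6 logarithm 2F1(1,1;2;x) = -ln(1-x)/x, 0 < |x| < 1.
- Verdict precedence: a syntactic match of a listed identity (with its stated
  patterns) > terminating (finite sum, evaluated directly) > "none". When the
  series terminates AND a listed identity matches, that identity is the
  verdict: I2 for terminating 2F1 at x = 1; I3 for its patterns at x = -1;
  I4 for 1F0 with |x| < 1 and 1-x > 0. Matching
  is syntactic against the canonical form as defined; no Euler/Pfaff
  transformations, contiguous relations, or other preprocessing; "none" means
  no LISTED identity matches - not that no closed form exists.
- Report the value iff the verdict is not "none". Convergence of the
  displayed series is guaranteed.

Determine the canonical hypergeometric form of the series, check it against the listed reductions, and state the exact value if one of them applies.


Reduced: x = -1/3, 2F1, upper = {5/3, 5/2}, lower = {3/2}, C = 7. Verdict: none. No listed pattern accepts 2F1(5/3, 5/2; 3/2; -1/3).

Key observation: x = (-1/3) and the lower (2k+1) factor (C = 7, x = -1/3) shifts a half-integer Pochhammer.
Consecutive-term ratio: r(k) = (-1/3) * (k+5/3) (k+5/2) / [(k+3/2) (k+1)] - rational in k, leading ratio (-1/3); with t_0 = 7, classification follows.


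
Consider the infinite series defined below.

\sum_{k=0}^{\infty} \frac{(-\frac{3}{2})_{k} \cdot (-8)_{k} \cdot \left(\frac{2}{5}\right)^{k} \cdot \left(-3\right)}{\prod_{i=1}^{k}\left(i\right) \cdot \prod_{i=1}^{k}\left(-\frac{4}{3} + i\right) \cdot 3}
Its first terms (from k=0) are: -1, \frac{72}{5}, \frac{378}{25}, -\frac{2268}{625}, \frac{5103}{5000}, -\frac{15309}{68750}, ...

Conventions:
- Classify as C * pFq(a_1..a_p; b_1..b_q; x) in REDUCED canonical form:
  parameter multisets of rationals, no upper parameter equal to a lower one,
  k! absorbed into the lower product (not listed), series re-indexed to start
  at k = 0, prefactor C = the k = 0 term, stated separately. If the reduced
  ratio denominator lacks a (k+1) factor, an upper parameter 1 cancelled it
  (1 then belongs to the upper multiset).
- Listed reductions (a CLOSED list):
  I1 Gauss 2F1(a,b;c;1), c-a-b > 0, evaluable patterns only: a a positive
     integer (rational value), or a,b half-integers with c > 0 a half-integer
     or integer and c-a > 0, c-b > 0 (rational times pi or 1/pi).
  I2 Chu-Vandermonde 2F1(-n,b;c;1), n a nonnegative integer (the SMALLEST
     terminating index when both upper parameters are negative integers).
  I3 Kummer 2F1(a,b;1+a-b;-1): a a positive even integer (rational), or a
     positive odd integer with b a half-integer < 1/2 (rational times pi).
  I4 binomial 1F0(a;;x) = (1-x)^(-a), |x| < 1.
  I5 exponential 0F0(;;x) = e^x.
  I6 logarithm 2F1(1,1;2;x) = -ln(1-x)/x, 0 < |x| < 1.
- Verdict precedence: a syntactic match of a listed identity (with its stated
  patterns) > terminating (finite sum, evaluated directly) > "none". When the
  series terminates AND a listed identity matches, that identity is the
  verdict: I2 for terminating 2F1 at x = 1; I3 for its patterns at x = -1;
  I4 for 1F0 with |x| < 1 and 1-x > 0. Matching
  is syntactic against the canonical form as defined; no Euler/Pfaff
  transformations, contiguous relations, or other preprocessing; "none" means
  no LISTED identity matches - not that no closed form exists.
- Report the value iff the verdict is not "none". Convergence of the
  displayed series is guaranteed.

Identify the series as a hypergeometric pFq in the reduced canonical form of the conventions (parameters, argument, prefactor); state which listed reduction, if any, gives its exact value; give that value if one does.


Structural cue: x = \frac{2}{5} and the constant factors (C = -1) combine into one prefactor.
Step ratio: r(k) = \frac{2}{5} * (k-8) (k-\frac{3}{2}) / [(k-\frac{1}{3}) (k+1)] - rational in k. x = \frac{2}{5}; t_0 = -1; negate the roots.

The series (x = \frac{2}{5}) is 2F1: upper {-8, -\frac{3}{2}}, lower {-\frac{1}{3}}, prefactor -1. Verdict: terminating (-8 upstairs). 9 nonzero terms in all; added directly. Value: \frac{1202392176251}{46750000000}.


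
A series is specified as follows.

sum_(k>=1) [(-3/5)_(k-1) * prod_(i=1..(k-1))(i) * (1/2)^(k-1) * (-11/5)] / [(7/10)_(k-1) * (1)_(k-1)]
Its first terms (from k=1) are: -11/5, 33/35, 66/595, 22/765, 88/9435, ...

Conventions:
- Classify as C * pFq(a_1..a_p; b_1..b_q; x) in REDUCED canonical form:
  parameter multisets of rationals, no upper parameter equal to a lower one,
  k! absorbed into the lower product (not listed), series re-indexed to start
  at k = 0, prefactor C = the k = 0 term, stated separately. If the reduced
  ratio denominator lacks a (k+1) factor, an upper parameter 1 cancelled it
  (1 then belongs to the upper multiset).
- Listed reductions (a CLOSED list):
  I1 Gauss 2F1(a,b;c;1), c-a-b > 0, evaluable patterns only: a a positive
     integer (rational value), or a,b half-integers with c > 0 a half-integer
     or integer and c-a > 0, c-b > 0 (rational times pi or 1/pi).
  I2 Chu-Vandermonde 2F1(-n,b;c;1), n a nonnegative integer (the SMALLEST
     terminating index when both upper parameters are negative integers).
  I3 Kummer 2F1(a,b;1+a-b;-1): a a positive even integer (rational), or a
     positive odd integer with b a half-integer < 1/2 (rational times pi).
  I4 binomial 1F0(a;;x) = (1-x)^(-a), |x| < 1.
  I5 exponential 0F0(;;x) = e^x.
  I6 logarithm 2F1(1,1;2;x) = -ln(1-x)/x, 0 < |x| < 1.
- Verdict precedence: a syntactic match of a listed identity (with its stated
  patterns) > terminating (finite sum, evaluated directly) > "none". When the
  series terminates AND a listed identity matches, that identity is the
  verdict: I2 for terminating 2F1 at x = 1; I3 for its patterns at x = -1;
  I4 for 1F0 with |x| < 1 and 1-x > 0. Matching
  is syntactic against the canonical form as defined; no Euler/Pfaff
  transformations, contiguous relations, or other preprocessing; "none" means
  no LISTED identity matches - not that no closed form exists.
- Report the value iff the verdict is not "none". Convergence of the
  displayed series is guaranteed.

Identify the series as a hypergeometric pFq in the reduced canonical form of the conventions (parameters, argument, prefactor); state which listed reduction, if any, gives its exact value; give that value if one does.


Reduced: x = 1/2, 2F1, upper = {-3/5, 1}, lower = {7/10}, C = -11/5. Verdict: none. A 2F1 with upper {-3/5, 1} fits none of I1-I6 at x = 1/2; the sum runs forever.

The tell: from the first term -11/5: the running product (prefactor -11/5) telescopes to a rising factorial.
Ratio: r(k) = (1/2) * (k-3/5) (k+1) / [(k+7/10) (k+1)] - rational; roots negated = parameters, x = (1/2), C = -11/5.


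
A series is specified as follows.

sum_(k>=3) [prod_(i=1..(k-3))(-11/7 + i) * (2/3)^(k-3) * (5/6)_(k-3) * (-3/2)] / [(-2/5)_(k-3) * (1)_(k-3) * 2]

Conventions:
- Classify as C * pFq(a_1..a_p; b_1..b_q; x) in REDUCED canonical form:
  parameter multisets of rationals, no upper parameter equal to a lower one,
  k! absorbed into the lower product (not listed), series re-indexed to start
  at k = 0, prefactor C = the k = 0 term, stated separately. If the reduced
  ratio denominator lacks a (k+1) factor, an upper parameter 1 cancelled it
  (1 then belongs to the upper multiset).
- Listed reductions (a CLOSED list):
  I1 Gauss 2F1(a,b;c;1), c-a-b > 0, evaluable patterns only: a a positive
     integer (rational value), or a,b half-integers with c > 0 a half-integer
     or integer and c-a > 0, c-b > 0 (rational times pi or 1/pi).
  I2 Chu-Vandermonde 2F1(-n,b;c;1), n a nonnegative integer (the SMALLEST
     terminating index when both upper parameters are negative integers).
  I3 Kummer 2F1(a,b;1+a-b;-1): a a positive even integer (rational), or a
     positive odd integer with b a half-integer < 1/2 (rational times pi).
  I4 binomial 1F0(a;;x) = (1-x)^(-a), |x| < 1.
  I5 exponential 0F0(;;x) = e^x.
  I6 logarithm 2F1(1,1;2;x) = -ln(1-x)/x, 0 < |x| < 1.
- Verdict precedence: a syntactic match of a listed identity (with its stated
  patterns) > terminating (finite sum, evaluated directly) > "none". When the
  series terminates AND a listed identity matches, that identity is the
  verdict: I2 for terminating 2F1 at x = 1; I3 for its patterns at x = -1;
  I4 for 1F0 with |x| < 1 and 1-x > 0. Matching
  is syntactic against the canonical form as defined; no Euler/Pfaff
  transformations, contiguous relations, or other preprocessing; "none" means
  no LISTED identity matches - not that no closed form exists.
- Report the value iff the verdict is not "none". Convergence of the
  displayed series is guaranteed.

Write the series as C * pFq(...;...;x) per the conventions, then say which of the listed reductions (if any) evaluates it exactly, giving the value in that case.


At argument 2/3: a 2F1 with upper {-4/7, 5/6}, lower {-2/5}, scaled by C = -3/4. Verdict: none - this 2F1 at x = 2/3 matches no listed pattern, and upper {-4/7, 5/6} holds no stopper.

Key observation: t_0 being -3/4, the constant factors (C = -3/4, x = 2/3) combine into one prefactor.
Consecutive-term ratio: r(k) = (2/3) * (k-4/7) (k+5/6) / [(k-2/5) (k+1)] ; factor over Q: parameters, x = (2/3), and C = -3/4.


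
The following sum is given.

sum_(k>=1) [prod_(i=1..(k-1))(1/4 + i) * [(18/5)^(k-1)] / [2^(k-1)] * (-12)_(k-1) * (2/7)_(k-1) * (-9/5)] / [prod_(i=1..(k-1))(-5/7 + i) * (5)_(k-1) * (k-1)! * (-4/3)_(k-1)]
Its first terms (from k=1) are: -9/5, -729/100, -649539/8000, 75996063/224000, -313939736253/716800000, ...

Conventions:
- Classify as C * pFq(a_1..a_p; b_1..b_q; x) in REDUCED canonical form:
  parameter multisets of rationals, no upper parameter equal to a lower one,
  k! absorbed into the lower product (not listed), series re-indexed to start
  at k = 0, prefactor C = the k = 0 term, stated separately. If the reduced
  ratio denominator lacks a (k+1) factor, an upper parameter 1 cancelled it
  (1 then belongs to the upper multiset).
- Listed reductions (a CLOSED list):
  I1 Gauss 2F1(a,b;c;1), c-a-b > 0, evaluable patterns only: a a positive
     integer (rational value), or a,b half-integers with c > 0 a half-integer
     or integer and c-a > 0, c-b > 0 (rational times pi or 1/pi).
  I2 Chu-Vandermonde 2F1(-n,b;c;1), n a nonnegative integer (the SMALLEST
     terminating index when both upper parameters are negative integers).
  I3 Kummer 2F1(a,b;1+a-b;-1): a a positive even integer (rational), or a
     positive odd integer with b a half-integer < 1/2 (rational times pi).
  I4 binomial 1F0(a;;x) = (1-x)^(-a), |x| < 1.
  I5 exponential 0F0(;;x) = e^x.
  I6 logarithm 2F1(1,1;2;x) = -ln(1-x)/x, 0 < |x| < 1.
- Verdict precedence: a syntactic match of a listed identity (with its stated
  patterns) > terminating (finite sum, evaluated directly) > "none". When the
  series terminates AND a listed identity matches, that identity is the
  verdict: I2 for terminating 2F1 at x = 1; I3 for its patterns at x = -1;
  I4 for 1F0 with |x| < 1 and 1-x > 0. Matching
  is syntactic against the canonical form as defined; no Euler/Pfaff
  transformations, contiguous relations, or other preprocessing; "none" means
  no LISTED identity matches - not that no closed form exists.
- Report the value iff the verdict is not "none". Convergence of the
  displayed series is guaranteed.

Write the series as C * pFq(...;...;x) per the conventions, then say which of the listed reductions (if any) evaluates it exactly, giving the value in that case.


Key step: with t_0 = -9/5, the lower running product (prefactor -9/5) is a rising factorial.
Consecutive-term ratio: r(k) = (9/5) * (k-12) (k+5/4) / [(k-4/3) (k+5) (k+1)] - poly over poly, x = (9/5) from leading terms; C = -9/5 at k = 0.

x = 9/5 here; the reduced form reads 2F2, upper {-12, 5/4}, lower {-4/3, 5}, C = -9/5. Verdict: terminating at k = 12: the factor (-12)_k kills every later term; summing the 13 survivors is exact. Sum: 69118755699672916716825314487/9888303205580800000000000000.


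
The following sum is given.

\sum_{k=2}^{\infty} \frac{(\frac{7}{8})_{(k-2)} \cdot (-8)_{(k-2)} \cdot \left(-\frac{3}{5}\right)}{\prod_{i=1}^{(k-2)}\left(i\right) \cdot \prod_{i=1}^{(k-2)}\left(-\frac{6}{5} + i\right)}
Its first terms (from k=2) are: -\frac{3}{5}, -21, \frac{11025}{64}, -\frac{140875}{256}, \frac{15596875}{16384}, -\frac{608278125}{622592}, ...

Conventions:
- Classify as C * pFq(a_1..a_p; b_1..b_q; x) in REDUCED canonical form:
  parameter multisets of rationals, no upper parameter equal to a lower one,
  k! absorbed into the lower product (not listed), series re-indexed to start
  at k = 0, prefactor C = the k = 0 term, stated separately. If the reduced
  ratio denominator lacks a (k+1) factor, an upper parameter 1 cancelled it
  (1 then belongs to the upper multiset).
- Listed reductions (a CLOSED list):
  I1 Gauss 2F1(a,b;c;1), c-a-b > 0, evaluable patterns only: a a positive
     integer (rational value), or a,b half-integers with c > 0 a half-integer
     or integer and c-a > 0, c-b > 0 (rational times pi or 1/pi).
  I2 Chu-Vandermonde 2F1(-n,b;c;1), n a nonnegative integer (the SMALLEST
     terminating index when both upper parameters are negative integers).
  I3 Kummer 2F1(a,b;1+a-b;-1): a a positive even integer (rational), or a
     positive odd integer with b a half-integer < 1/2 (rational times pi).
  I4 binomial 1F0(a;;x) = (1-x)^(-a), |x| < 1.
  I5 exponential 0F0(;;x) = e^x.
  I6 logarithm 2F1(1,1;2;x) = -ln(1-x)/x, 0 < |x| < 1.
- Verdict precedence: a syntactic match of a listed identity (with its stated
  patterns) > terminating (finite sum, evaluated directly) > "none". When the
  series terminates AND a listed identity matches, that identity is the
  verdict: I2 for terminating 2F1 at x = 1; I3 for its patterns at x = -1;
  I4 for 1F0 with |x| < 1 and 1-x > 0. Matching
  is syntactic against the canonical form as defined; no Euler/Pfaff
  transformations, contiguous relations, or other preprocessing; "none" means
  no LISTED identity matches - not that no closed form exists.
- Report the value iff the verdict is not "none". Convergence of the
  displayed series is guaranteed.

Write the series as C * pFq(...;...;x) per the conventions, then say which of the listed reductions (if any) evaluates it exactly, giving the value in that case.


The tell: x = 1 and the product of the first k integers (C = -3/5) is k!.
Step ratio: r(k) = 1 * (k-8) (k+\frac{7}{8}) / [(k-\frac{1}{5}) (k+1)] - rational in k, leading ratio 1; with t_0 = -\frac{3}{5}, classification follows.

Classification (C = -\frac{3}{5}): 2F1 with upper {-8, \frac{7}{8}}, lower {-\frac{1}{5}}, argument x = 1. Verdict at x = 1: Chu-Vandermonde (I2) matches (terminating 2F1 at x = 1 with n = 8, b = 7/8, c = -\frac{1}{5}). Value: \frac{5003128949247}{100577396654080}.


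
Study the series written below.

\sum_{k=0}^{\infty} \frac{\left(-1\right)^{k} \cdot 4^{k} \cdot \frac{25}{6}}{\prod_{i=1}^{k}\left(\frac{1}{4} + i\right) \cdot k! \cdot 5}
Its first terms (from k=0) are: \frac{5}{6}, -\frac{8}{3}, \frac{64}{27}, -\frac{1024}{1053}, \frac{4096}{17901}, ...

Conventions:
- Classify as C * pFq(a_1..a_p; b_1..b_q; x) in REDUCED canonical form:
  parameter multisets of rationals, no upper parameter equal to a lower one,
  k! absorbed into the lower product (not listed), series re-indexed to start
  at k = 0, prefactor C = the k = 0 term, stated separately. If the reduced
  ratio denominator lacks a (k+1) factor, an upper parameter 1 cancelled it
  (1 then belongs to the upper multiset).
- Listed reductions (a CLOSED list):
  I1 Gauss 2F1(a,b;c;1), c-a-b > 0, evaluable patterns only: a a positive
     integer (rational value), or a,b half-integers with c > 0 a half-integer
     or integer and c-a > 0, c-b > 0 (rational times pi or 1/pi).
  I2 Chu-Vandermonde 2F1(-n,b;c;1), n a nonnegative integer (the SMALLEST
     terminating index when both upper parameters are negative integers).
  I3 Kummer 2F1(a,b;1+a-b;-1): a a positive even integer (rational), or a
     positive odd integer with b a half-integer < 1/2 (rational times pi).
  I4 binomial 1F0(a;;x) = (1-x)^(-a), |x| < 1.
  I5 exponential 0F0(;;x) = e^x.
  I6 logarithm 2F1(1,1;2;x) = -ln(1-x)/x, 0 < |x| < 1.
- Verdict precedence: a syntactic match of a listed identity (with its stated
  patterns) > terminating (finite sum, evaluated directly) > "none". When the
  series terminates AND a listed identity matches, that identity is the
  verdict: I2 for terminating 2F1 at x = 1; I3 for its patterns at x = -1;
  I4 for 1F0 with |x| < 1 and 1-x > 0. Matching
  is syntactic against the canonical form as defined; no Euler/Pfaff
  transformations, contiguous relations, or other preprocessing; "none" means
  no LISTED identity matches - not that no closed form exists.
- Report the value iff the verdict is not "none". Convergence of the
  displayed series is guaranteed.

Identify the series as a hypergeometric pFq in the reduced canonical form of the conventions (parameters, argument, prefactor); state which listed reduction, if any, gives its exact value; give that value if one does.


Canonical form: C = \frac{5}{6} times 0F1 with upper {-}, lower {\frac{5}{4}}, x = -4. Verdict: none. No listed pattern accepts 0F1(-; \frac{5}{4}; -4).

The tell: from the first term \frac{5}{6}: the lower running product (C = 5/6) is a rising factorial.
Adjacent-term ratio: r(k) = -4 * 1 / [(k+\frac{5}{4}) (k+1)] - poly over poly, x = -4 from leading terms; C = \frac{5}{6} at k = 0.


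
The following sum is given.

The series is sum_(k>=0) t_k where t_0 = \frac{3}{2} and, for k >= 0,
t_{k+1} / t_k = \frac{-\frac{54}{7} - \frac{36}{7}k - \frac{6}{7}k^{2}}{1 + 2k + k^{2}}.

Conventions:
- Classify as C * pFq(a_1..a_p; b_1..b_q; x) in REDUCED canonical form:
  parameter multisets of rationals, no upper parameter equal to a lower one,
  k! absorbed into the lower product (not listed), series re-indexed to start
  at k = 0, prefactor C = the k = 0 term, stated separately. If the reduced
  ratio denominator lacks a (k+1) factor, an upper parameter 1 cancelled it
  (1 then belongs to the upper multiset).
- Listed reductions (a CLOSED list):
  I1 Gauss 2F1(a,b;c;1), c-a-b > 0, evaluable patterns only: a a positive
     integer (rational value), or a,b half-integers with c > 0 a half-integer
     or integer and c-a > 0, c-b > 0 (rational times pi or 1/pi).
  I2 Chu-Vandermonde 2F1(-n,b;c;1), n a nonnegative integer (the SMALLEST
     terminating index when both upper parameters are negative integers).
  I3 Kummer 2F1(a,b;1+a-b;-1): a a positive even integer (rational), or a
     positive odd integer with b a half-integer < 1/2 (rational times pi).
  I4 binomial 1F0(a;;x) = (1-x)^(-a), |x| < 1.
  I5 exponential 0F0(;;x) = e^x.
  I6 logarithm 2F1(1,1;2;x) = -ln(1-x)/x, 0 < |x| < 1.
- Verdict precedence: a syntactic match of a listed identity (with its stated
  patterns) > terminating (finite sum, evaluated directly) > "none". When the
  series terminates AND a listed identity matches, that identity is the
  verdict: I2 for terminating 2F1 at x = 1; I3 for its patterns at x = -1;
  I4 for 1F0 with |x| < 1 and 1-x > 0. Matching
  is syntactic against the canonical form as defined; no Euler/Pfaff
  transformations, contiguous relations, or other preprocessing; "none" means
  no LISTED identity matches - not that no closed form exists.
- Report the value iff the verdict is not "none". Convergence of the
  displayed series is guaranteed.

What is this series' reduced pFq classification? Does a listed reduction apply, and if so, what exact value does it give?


Key observation: from the first term \frac{3}{2}: the expanded ratio factors over Q; C = 3/2, x = -6/7, roots give parameters.
Ratio: r(k) = -\frac{6}{7} * (k+3) (k+3) / [(k+1) (k+1)] - rational in k, leading ratio -\frac{6}{7}; with t_0 = \frac{3}{2}, classification follows.

At argument -\frac{6}{7}: a 2F1 with upper {3, 3}, lower {1}, scaled by C = \frac{3}{2}. Verdict: none - at argument -\frac{6}{7} the multisets {3, 3} ; {1} match no listed identity.


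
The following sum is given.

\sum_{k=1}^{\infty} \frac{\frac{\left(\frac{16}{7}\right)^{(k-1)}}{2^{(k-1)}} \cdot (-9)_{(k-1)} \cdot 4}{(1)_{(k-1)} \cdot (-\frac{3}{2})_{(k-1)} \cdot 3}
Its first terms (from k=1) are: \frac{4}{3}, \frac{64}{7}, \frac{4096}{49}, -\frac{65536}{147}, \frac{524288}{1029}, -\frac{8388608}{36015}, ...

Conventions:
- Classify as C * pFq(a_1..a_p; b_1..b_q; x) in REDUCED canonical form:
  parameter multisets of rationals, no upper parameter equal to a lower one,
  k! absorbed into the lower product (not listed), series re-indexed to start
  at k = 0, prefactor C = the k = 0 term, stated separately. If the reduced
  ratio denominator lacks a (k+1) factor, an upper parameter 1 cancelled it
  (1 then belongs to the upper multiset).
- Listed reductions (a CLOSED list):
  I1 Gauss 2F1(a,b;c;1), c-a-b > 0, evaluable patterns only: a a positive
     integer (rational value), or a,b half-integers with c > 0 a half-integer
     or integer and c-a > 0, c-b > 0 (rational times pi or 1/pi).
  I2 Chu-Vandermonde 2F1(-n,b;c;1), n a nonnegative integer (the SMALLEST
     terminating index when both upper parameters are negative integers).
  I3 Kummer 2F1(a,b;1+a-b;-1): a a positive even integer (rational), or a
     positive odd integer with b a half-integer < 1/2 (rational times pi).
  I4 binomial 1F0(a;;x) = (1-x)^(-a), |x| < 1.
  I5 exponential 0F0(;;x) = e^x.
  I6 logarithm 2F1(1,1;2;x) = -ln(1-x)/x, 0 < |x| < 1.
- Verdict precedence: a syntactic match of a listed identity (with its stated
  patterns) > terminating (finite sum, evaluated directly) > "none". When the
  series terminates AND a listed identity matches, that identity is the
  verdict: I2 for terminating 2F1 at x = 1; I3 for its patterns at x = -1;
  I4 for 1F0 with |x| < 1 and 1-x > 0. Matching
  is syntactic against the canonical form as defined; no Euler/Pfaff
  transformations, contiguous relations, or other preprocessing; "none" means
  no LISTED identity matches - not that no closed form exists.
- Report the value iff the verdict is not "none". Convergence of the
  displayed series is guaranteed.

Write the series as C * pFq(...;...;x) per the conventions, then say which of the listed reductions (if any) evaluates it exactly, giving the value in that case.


x = \frac{8}{7} here; the reduced form reads 1F1, upper {-9}, lower {-\frac{3}{2}}, C = \frac{4}{3}. Verdict: terminating at k = 9: the factor (-9)_k kills every later term; summing the 10 survivors is exact. Exact value: -\frac{132498244144316}{4461696557955}.

First insight: x = \frac{8}{7} and the two k-th powers (prefactor 4/3) combine into one argument.
Term ratio: r(k) = \frac{8}{7} * (k-9) / [(k-\frac{3}{2}) (k+1)] - rational in k, leading ratio \frac{8}{7}; with t_0 = \frac{4}{3}, classification follows.


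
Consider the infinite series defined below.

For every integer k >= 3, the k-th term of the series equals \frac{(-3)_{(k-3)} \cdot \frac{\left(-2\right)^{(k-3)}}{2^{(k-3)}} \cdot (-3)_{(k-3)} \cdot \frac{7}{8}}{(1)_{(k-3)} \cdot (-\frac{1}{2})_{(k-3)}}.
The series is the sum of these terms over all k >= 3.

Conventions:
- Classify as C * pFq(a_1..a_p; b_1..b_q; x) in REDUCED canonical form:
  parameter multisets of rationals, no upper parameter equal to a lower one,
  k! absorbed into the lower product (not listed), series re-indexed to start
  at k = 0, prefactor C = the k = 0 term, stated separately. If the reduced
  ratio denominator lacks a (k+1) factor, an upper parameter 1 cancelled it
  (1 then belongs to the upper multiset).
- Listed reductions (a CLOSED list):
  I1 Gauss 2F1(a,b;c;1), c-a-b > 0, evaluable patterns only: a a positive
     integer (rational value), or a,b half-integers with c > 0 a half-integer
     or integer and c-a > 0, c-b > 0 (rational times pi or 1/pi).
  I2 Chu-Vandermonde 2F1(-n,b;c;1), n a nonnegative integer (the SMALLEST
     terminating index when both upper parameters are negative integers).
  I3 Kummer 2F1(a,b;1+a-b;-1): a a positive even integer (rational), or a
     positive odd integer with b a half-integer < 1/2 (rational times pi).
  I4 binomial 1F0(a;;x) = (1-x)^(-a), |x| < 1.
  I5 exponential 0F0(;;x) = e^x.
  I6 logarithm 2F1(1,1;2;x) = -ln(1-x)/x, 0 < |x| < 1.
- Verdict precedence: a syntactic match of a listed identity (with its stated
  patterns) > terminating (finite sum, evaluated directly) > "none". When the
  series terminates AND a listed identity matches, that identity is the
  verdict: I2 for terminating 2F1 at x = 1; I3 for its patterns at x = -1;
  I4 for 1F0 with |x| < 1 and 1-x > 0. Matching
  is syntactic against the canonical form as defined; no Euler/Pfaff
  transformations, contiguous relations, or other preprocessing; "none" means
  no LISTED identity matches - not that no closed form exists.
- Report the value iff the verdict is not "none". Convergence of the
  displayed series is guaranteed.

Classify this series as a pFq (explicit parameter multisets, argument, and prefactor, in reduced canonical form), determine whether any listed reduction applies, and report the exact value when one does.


Classification (C = \frac{7}{8}): 2F1 with upper {-3, -3}, lower {-\frac{1}{2}}, argument x = -1. Verdict: terminating - the sum ends at index 3 because -3 is a negative integer; exact evaluation follows. Hence: -\frac{259}{8}.

Key observation: x = -1 and the two k-th powers (C = 7/8, x = -1) combine into one argument.
Term ratio: r(k) = -1 * (k-3) (k-3) / [(k-\frac{1}{2}) (k+1)] - poly over poly, x = -1 from leading terms; C = \frac{7}{8} at k = 0.


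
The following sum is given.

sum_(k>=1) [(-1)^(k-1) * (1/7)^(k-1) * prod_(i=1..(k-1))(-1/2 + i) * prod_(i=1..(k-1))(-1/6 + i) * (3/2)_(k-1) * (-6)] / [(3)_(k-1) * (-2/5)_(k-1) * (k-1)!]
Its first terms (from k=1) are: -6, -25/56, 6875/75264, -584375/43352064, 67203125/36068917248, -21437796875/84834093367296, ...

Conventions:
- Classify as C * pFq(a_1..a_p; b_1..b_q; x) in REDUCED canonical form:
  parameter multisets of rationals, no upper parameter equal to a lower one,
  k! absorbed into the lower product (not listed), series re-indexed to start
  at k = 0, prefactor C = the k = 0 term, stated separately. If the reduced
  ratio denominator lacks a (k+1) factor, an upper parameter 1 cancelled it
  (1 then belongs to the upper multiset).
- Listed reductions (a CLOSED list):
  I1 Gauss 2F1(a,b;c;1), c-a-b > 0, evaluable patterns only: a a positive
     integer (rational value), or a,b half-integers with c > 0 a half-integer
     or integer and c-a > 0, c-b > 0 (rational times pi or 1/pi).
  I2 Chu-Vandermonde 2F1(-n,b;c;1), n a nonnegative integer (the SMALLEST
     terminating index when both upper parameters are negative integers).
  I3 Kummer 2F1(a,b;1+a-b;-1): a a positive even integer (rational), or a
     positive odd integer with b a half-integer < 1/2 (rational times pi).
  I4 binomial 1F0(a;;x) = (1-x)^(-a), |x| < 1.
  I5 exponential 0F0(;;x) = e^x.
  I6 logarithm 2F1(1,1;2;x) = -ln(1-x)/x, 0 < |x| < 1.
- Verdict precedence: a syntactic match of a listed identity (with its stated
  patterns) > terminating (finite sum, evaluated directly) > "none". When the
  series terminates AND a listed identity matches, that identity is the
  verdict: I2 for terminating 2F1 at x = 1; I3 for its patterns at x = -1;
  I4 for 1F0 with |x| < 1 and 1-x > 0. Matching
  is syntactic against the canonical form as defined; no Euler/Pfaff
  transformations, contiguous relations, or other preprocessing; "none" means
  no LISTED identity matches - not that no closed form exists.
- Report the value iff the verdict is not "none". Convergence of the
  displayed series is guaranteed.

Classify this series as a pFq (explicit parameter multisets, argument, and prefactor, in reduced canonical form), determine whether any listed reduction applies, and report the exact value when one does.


Reduced: x = -1/7, 3F2, upper = {1/2, 5/6, 3/2}, lower = {-2/5, 3}, C = -6. Verdict: none. Every listed pattern misses the 3F2 form at -1/7, upper {1/2, 5/6, 3/2}.

Key step: t_0 being -6, the running product (prefactor -6) telescopes to a rising factorial.
Step ratio: r(k) = (-1/7) * (k+1/2) (k+5/6) (k+3/2) / [(k-2/5) (k+3) (k+1)] - rational; roots negated = parameters, x = (-1/7), C = -6.


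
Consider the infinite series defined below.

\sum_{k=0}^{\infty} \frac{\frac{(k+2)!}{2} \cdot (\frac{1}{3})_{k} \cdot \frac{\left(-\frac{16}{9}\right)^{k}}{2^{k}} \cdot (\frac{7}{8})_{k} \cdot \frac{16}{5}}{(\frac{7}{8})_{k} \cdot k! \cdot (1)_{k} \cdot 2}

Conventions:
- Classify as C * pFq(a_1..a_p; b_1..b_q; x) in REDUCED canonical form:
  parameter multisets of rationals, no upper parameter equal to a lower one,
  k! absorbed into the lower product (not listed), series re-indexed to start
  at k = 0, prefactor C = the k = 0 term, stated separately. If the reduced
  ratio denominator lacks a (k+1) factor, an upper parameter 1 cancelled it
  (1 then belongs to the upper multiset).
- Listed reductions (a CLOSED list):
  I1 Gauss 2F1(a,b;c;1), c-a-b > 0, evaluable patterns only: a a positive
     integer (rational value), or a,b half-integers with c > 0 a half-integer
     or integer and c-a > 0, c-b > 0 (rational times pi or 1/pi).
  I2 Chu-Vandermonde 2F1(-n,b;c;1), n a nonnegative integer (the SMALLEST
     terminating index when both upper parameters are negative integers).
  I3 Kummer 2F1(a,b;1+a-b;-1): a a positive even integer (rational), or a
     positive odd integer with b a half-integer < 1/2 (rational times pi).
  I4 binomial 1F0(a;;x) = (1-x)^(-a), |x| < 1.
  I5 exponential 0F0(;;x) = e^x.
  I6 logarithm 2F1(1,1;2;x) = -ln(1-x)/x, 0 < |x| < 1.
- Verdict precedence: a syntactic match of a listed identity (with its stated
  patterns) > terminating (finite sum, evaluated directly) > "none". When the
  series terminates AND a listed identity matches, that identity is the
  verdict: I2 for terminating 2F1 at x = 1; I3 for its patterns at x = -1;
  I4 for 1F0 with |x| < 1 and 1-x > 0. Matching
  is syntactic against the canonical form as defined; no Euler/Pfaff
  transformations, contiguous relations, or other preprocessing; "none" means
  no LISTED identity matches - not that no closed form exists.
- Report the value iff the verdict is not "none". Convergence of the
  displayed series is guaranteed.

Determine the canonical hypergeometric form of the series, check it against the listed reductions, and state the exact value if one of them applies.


With C = \frac{8}{5}: the canonical form is 2F1(\frac{1}{3}, 3; 1; -\frac{8}{9}). Verdict: none here - no I1-I6 shape fits x = -\frac{8}{9} with lower {1}.

Key step: t_0 being \frac{8}{5}, the parameter 7/8 appears in both the upper and lower lists and cancels.
Step ratio: r(k) = -\frac{8}{9} * (k+\frac{1}{3}) (k+3) / [(k+1) (k+1)] - rational in k, leading ratio -\frac{8}{9}; with t_0 = \frac{8}{5}, classification follows.


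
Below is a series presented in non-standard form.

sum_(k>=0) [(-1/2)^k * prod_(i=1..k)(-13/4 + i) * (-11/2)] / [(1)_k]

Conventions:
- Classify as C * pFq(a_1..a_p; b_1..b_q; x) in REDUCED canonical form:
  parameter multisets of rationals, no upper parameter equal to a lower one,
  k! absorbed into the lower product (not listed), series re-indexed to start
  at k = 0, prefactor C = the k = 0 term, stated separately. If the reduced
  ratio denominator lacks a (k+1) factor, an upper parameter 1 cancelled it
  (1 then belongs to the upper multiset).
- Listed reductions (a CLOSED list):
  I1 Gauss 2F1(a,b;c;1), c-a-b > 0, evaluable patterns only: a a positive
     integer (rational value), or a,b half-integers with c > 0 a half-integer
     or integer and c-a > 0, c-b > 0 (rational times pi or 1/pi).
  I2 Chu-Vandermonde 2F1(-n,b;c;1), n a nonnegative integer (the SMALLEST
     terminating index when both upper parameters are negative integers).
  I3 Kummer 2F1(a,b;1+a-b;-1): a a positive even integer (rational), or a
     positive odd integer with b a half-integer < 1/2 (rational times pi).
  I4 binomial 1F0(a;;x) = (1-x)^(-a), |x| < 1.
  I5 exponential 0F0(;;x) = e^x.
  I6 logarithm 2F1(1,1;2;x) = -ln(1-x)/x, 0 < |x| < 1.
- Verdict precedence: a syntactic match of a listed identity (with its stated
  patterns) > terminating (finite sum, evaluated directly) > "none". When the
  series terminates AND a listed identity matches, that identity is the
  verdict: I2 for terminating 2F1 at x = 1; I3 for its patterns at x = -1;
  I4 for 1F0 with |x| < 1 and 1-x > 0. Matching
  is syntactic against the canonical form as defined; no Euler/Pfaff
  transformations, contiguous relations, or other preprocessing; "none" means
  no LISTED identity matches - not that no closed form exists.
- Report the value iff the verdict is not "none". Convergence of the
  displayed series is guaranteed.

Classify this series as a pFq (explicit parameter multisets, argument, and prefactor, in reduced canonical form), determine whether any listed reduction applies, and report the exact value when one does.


Structural cue: t_0 = -11/2 here, and the running product (C = -11/2) telescopes to a rising factorial.
Adjacent-term ratio: r(k) = (-1/2) * (k-9/4) / [(k+1)] - poly over poly, x = (-1/2) from leading terms; C = -11/2 at k = 0.

The series (x = -1/2) is 1F0: upper {-9/4}, lower {-}, prefactor -11/2. Verdict: binomial (I4) applies (the 1F0 binomial series: exponent 9/4, x = -1/2). Its exact value is (-11/2) * (3/2)^(9/4).


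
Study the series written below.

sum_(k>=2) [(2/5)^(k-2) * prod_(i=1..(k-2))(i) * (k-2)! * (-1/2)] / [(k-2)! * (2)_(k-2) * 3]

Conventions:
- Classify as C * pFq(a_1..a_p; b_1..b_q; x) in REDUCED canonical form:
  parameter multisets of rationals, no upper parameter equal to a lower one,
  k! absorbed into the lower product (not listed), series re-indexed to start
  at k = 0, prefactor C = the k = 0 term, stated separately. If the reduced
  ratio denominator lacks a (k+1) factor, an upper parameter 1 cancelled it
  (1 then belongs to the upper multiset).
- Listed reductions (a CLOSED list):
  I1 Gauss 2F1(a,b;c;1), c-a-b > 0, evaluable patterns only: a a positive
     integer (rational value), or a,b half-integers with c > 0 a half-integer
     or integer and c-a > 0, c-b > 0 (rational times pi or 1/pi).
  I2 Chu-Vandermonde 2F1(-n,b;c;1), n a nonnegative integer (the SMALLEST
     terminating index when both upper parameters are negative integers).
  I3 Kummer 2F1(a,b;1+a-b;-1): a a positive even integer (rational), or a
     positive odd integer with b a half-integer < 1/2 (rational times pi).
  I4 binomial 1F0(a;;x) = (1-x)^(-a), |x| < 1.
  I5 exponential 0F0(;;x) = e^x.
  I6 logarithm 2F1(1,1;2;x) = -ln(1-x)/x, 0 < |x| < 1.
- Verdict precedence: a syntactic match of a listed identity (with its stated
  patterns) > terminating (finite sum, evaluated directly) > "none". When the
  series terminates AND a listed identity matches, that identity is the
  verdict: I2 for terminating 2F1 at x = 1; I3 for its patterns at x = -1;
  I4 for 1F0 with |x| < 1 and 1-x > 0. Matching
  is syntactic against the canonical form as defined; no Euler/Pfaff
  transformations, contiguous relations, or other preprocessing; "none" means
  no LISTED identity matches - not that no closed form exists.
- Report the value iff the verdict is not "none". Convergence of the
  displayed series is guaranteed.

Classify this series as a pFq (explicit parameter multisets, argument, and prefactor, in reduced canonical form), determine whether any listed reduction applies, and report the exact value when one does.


The tell: with t_0 = -1/6, the running product (C = -1/6, x = 2/5) telescopes to a rising factorial.
Adjacent-term ratio: r(k) = (2/5) * (k+1) (k+1) / [(k+2) (k+1)] - rational in k, leading ratio (2/5); with t_0 = -1/6, classification follows.

With C = -1/6: the canonical form is 2F1(1, 1; 2; 2/5). Verdict: this is the logarithmic series (I6) (the logarithm: parameters (1,1;2), x = 2/5). Exact value: (5/12) * ln(3/5).


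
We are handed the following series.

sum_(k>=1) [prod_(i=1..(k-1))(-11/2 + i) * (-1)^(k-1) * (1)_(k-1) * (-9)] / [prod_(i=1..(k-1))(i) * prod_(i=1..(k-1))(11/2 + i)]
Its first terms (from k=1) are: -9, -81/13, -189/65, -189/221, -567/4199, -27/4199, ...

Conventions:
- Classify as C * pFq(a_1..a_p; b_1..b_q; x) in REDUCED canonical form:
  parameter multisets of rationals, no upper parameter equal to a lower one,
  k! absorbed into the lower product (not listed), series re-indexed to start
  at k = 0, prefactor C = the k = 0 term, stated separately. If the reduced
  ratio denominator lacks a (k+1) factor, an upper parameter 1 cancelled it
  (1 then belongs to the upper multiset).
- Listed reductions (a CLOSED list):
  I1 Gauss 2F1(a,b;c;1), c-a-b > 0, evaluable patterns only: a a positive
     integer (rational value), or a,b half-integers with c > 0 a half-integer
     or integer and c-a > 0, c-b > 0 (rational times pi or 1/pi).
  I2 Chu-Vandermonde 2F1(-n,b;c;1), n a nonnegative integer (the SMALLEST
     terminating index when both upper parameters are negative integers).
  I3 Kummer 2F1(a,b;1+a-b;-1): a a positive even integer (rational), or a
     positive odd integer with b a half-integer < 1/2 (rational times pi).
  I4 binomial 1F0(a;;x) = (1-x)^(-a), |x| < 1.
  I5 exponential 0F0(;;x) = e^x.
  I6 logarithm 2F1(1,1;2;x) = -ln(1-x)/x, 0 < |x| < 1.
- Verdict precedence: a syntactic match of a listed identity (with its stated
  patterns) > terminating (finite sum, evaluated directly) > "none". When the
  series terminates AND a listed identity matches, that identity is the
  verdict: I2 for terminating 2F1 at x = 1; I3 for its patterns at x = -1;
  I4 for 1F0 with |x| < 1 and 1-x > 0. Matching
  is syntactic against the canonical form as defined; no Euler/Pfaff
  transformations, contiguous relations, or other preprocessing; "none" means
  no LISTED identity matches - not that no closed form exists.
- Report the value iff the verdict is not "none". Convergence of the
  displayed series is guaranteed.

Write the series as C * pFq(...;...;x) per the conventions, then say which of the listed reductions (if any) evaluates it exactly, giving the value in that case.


Prefactor -9, argument -1: 2F1 with upper {-9/2, 1} over lower {13/2}. Verdict (x = -1): Kummer (I3) applies (x = -1; c = 13/2 equals 1+a-b for upper {-9/2, 1}: listed pattern). Hence: (-6237/1024) * pi.

First insight: t_0 = -9 here, and the running product (prefactor -9) telescopes to a rising factorial.
Ratio: r(k) = (-1) * (k-9/2) (k+1) / [(k+13/2) (k+1)] - rational in k, leading ratio (-1); with t_0 = -9, classification follows.
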